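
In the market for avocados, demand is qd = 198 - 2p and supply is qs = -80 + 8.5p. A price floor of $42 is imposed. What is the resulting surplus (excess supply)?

Equilibrium price would be p* = 556/21, so the floor at 42 binds.
At p = 42: qd = 114, qs = 277.
Surplus = 277 − 114 = 163.

Surplus = 163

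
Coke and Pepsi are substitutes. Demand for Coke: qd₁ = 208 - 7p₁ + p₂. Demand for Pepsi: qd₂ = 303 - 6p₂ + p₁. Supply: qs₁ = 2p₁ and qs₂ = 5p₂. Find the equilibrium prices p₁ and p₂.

p₁ = 2591/98, p₂ = 2935/98

Market 1: 208 - 7p₁ + p₂ = 2p₁ → 9p₁ - p₂ = 208.
Market 2: 11p₂ - p₁ = 303.
Eliminating p₂: 11×(1) + 1×(2) gives 98p₁ = 2591, so p₁ = 2591/98.
Back-substitute into (2): p₂ = (303 + 1×2591/98) / 11 = 2935/98.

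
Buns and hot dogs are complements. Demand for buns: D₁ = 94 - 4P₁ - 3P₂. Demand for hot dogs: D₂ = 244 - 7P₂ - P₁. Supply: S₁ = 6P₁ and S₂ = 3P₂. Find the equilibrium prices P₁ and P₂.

Market 1: 94 - 4P₁ - 3P₂ = 6P₁ → 10P₁ + 3P₂ = 94.
Market 2: 10P₂ + P₁ = 244.
Eliminating P₂: 10×(1) − 3×(2) gives 97P₁ = 208, so P₁ = 208/97.
Back-substitute into (2): P₂ = (244 − 1×208/97) / 10 = 2346/97.

P₁ = 208/97, P₂ = 2346/97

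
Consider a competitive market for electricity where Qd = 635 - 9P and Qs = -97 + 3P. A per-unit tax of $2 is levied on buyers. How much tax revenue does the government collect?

Pre-tax equilibrium: P* = 61, Q* = 86.
Tax on buyers shifts demand to Qd = 635 − 9(P + 2) = 617 - 9P.
617 - 9P = -97 + 3P gives seller price Ps = 59.5; buyers pay Pb = 59.5 + 2 = 61.5.
New quantity: Q = 635 − 9(61.5) = 81.5.
Revenue = 2 × 81.5 = 163.

Tax revenue = 163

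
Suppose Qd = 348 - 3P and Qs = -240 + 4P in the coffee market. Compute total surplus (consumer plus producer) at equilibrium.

Total surplus = 2688

Equilibrium: 348 - 3P = -240 + 4P gives P* = 84, Q* = 96.
Demand choke price: P = 116; supply starts at P = 60.
CS = ½(116 − 84)(96) = 1536; PS = ½(84 − 60)(96) = 1152.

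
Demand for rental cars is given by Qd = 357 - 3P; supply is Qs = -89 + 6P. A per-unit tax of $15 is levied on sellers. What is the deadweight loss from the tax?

Deadweight loss = 225

Pre-tax equilibrium: P* = 446/9, Q* = 625/3.
Tax on sellers shifts supply to Qs = -89 + 6(P − 15) = -179 + 6P.
357 - 3P = -179 + 6P gives buyer price Pb = 536/9; sellers receive Ps = 536/9 − 15 = 401/9.
New quantity: Q = 357 − 3(536/9) = 535/3.
DWL = ½ × 15 × (625/3 − 535/3) = 225.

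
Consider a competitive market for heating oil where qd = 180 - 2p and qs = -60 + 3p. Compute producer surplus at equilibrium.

Equilibrium: 180 - 2p = -60 + 3p gives p* = 48, q* = 84.
Supply starts at p = 20 (where qs = 0).
PS = ½(48 − 20)(84) = 1176.

Producer surplus = 1176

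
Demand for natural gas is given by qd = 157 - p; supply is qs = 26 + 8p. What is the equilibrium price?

Set qd = qs: 157 - p = 26 + 8p.
131 = 9p, so p* = 131/9.
q* = 157 − 1(131/9) = 1282/9.

p* = 131/9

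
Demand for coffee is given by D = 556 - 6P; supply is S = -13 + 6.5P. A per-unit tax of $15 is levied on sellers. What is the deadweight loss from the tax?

Pre-tax equilibrium: P* = 45.52, Q* = 282.88.
Tax on sellers shifts supply to S = -13 + 6.5(P − 15) = -110.5 + 6.5P.
556 - 6P = -110.5 + 6.5P gives buyer price Pb = 53.32; sellers receive Ps = 53.32 − 15 = 38.32.
New quantity: Q = 556 − 6(53.32) = 236.08.
DWL = ½ × 15 × (282.88 − 236.08) = 351.

Deadweight loss = 351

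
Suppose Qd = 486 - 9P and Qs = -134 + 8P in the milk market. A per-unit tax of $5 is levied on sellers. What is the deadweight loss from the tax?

Pre-tax equilibrium: P* = 620/17, Q* = 2682/17.
Tax on sellers shifts supply to Qs = -134 + 8(P − 5) = -174 + 8P.
486 - 9P = -174 + 8P gives buyer price Pb = 660/17; sellers receive Ps = 660/17 − 5 = 575/17.
New quantity: Q = 486 − 9(660/17) = 2322/17.
DWL = ½ × 5 × (2682/17 − 2322/17) = 900/17.

Deadweight loss = 900/17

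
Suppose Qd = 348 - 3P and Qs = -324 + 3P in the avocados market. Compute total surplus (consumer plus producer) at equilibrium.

Total surplus = 48

Equilibrium: 348 - 3P = -324 + 3P gives P* = 112, Q* = 12.
Demand choke price: P = 116; supply starts at P = 108.
CS = ½(116 − 112)(12) = 24; PS = ½(112 − 108)(12) = 24.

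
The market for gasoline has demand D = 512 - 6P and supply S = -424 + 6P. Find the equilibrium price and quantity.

P* = 78, Q* = 44

Set D = S: 512 - 6P = -424 + 6P.
936 = 12P, so P* = 78.
Q* = 512 − 6(78) = 44.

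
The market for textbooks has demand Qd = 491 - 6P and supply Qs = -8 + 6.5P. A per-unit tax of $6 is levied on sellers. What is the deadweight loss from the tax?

Deadweight loss = 56.16

Pre-tax equilibrium: P* = 39.92, Q* = 251.48.
Tax on sellers shifts supply to Qs = -8 + 6.5(P − 6) = -47 + 6.5P.
491 - 6P = -47 + 6.5P gives buyer price Pb = 43.04; sellers receive Ps = 43.04 − 6 = 37.04.
New quantity: Q = 491 − 6(43.04) = 232.76.
DWL = ½ × 6 × (251.48 − 232.76) = 56.16.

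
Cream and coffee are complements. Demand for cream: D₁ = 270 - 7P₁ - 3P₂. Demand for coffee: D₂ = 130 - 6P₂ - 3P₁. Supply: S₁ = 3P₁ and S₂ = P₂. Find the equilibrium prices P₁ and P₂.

Market 1: 270 - 7P₁ - 3P₂ = 3P₁ → 10P₁ + 3P₂ = 270.
Market 2: 7P₂ + 3P₁ = 130.
Eliminating P₂: 7×(1) − 3×(2) gives 61P₁ = 1500, so P₁ = 1500/61.
Back-substitute into (2): P₂ = (130 − 3×1500/61) / 7 = 490/61.

P₁ = 1500/61, P₂ = 490/61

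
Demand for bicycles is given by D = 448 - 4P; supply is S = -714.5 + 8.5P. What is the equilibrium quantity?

Set D = S: 448 - 4P = -714.5 + 8.5P.
1162.5 = 12.5P, so P* = 93.
Q* = 448 − 4(93) = 76.

Q* = 76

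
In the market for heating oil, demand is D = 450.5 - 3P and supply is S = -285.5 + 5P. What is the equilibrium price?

P* = 92

Set D = S: 450.5 - 3P = -285.5 + 5P.
736 = 8P, so P* = 92.
Q* = 450.5 − 3(92) = 174.5.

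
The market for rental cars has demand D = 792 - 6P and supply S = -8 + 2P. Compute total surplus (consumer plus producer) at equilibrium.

Equilibrium: 792 - 6P = -8 + 2P gives P* = 100, Q* = 192.
Demand choke price: P = 132; supply starts at P = 4.
CS = ½(132 − 100)(192) = 3072; PS = ½(100 − 4)(192) = 9216.

Total surplus = 12288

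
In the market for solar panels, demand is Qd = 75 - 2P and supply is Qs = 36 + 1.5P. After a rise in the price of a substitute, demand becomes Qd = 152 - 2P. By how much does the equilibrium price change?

ΔP = 22

Original equilibrium: P* = 78/7, Q* = 369/7.
New equilibrium: 152 - 2P = 36 + 1.5P, so 116 = 3.5P and P' = 232/7; Q' = 152 − 2(232/7) = 600/7.
Change in price: 232/7 − 78/7 = 22.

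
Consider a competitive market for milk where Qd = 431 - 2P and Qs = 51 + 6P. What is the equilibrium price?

P* = 47.5

Set Qd = Qs: 431 - 2P = 51 + 6P.
380 = 8P, so P* = 47.5.
Q* = 431 − 2(47.5) = 336.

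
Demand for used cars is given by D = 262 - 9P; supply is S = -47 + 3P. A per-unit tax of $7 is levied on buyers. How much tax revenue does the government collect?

Tax revenue = 101.5

Pre-tax equilibrium: P* = 25.75, Q* = 30.25.
Tax on buyers shifts demand to D = 262 − 9(P + 7) = 199 - 9P.
199 - 9P = -47 + 3P gives seller price Ps = 20.5; buyers pay Pb = 20.5 + 7 = 27.5.
New quantity: Q = 262 − 9(27.5) = 14.5.
Revenue = 7 × 14.5 = 101.5.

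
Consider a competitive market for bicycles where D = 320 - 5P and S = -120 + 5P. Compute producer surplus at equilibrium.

Producer surplus = 1000

Equilibrium: 320 - 5P = -120 + 5P gives P* = 44, Q* = 100.
Supply starts at P = 24 (where S = 0).
PS = ½(44 − 24)(100) = 1000.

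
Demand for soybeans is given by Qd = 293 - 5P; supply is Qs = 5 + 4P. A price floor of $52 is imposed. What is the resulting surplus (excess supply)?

Equilibrium price would be P* = 32, so the floor at 52 binds.
At P = 52: Qd = 33, Qs = 213.
Surplus = 213 − 33 = 180.

Surplus = 180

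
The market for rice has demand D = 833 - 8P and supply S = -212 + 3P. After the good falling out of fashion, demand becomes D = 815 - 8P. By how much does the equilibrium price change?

Original equilibrium: P* = 95, Q* = 73.
New equilibrium: 815 - 8P = -212 + 3P, so 1027 = 11P and P' = 1027/11; Q' = 815 − 8(1027/11) = 749/11.
Change in price: 1027/11 − 95 = -18/11.

ΔP = -18/11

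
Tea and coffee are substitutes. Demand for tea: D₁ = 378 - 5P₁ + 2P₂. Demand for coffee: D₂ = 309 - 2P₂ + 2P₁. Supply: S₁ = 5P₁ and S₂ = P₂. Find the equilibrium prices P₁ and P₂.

P₁ = 876/13, P₂ = 1923/13

Market 1: 378 - 5P₁ + 2P₂ = 5P₁ → 10P₁ - 2P₂ = 378.
Market 2: 3P₂ - 2P₁ = 309.
Eliminating P₂: 3×(1) + 2×(2) gives 26P₁ = 1752, so P₁ = 876/13.
Back-substitute into (2): P₂ = (309 + 2×876/13) / 3 = 1923/13.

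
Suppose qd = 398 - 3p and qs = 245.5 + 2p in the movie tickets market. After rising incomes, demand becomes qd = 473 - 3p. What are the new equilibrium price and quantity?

p' = 45.5, q' = 336.5

Original equilibrium: p* = 30.5, q* = 306.5.
New equilibrium: 473 - 3p = 245.5 + 2p, so 227.5 = 5p and p' = 45.5; q' = 473 − 3(45.5) = 336.5.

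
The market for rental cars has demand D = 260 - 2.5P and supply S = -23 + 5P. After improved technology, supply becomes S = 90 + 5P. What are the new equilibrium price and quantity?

Original equilibrium: P* = 566/15, Q* = 497/3.
New equilibrium: 260 - 2.5P = 90 + 5P, so 170 = 7.5P and P' = 68/3; Q' = 260 − 2.5(68/3) = 610/3.

P' = 68/3, Q' = 610/3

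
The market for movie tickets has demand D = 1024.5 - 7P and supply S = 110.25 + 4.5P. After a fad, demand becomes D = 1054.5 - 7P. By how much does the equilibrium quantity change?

Original equilibrium: P* = 79.5, Q* = 468.
New equilibrium: 1054.5 - 7P = 110.25 + 4.5P, so 944.25 = 11.5P and P' = 3777/46; Q' = 1054.5 − 7(3777/46) = 11034/23.
Change in quantity: 11034/23 − 468 = 270/23.

ΔQ = 270/23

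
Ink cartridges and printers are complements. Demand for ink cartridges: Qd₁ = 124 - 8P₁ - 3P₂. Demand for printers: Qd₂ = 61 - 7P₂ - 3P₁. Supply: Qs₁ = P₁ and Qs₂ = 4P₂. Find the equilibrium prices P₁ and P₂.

P₁ = 1181/90, P₂ = 59/30

Market 1: 124 - 8P₁ - 3P₂ = P₁ → 9P₁ + 3P₂ = 124.
Market 2: 11P₂ + 3P₁ = 61.
Eliminating P₂: 11×(1) − 3×(2) gives 90P₁ = 1181, so P₁ = 1181/90.
Back-substitute into (2): P₂ = (61 − 3×1181/90) / 11 = 59/30.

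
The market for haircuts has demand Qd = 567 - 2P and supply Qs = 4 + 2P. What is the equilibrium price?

P* = 140.75

Set Qd = Qs: 567 - 2P = 4 + 2P.
563 = 4P, so P* = 140.75.
Q* = 567 − 2(140.75) = 285.5.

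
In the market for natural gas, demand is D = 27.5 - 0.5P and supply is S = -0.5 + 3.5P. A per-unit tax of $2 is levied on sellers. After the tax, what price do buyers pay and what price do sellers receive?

Pre-tax equilibrium: P* = 7, Q* = 24.
Tax on sellers shifts supply to S = -0.5 + 3.5(P − 2) = -7.5 + 3.5P.
27.5 - 0.5P = -7.5 + 3.5P gives buyer price Pb = 8.75; sellers receive Ps = 8.75 − 2 = 6.75.
New quantity: Q = 27.5 − 0.5(8.75) = 23.125.

Buyers pay $8.75, sellers receive $6.75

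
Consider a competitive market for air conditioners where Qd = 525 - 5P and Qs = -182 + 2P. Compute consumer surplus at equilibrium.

Consumer surplus = 40

Equilibrium: 525 - 5P = -182 + 2P gives P* = 101, Q* = 20.
Demand choke price (Qd = 0): P = 105.
CS = ½(105 − 101)(20) = 40.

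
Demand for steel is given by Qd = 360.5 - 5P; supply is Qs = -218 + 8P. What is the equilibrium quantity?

Set Qd = Qs: 360.5 - 5P = -218 + 8P.
578.5 = 13P, so P* = 44.5.
Q* = 360.5 − 5(44.5) = 138.

Q* = 138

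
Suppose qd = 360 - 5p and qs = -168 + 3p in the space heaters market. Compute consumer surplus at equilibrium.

Consumer surplus = 90

Equilibrium: 360 - 5p = -168 + 3p gives p* = 66, q* = 30.
Demand choke price (qd = 0): p = 72.
CS = ½(72 − 66)(30) = 90.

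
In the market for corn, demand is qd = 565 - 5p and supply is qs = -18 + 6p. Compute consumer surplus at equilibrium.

Equilibrium: 565 - 5p = -18 + 6p gives p* = 53, q* = 300.
Demand choke price (qd = 0): p = 113.
CS = ½(113 − 53)(300) = 9000.

Consumer surplus = 9000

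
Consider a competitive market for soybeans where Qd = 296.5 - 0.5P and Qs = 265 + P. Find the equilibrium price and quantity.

P* = 21, Q* = 286

Set Qd = Qs: 296.5 - 0.5P = 265 + P.
31.5 = 1.5P, so P* = 21.
Q* = 296.5 − 0.5(21) = 286.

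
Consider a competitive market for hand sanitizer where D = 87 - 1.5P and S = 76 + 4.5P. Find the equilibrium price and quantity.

P* = 11/6, Q* = 84.25

Set D = S: 87 - 1.5P = 76 + 4.5P.
11 = 6P, so P* = 11/6.
Q* = 87 − 1.5(11/6) = 84.25.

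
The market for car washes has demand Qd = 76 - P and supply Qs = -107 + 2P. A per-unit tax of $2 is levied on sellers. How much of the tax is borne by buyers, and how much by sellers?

Pre-tax equilibrium: P* = 61, Q* = 15.
Tax on sellers shifts supply to Qs = -107 + 2(P − 2) = -111 + 2P.
76 - P = -111 + 2P gives buyer price Pb = 187/3; sellers receive Ps = 187/3 − 2 = 181/3.
New quantity: Q = 76 − 1(187/3) = 41/3.
Buyer burden = 187/3 − 61 = 4/3; seller burden = 61 − 181/3 = 2/3.

Buyers bear 4/3, sellers bear 2/3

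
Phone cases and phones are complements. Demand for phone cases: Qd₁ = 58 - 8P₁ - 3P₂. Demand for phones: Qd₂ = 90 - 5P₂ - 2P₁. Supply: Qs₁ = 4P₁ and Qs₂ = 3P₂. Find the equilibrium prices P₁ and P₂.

P₁ = 97/45, P₂ = 482/45

Market 1: 58 - 8P₁ - 3P₂ = 4P₁ → 12P₁ + 3P₂ = 58.
Market 2: 8P₂ + 2P₁ = 90.
Eliminating P₂: 8×(1) − 3×(2) gives 90P₁ = 194, so P₁ = 97/45.
Back-substitute into (2): P₂ = (90 − 2×97/45) / 8 = 482/45.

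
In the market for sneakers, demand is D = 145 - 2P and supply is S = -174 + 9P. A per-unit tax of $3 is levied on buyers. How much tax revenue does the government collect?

Tax revenue = 2709/11

Pre-tax equilibrium: P* = 29, Q* = 87.
Tax on buyers shifts demand to D = 145 − 2(P + 3) = 139 - 2P.
139 - 2P = -174 + 9P gives seller price Ps = 313/11; buyers pay Pb = 313/11 + 3 = 346/11.
New quantity: Q = 145 − 2(346/11) = 903/11.
Revenue = 3 × 903/11 = 2709/11.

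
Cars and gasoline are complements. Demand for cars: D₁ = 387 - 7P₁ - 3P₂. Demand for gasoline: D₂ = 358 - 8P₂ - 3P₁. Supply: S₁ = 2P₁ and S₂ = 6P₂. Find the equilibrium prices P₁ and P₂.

P₁ = 1448/39, P₂ = 229/13

Market 1: 387 - 7P₁ - 3P₂ = 2P₁ → 9P₁ + 3P₂ = 387.
Market 2: 14P₂ + 3P₁ = 358.
Eliminating P₂: 14×(1) − 3×(2) gives 117P₁ = 4344, so P₁ = 1448/39.
Back-substitute into (2): P₂ = (358 − 3×1448/39) / 14 = 229/13.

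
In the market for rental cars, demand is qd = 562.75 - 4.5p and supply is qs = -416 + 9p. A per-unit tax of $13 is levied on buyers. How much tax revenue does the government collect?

Pre-tax equilibrium: p* = 72.5, q* = 236.5.
Tax on buyers shifts demand to qd = 562.75 − 4.5(p + 13) = 504.25 - 4.5p.
504.25 - 4.5p = -416 + 9p gives seller price ps = 409/6; buyers pay pb = 409/6 + 13 = 487/6.
New quantity: q = 562.75 − 4.5(487/6) = 197.5.
Revenue = 13 × 197.5 = 2567.5.

Tax revenue = 2567.5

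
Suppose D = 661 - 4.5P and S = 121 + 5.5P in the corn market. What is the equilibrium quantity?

Q* = 418

Set D = S: 661 - 4.5P = 121 + 5.5P.
540 = 10P, so P* = 54.
Q* = 661 − 4.5(54) = 418.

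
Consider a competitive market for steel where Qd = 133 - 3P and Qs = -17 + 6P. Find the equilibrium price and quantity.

P* = 50/3, Q* = 83

Set Qd = Qs: 133 - 3P = -17 + 6P.
150 = 9P, so P* = 50/3.
Q* = 133 − 3(50/3) = 83.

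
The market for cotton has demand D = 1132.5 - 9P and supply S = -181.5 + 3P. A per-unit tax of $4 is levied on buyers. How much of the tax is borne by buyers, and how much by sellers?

Pre-tax equilibrium: P* = 109.5, Q* = 147.
Tax on buyers shifts demand to D = 1132.5 − 9(P + 4) = 1096.5 - 9P.
1096.5 - 9P = -181.5 + 3P gives seller price Ps = 106.5; buyers pay Pb = 106.5 + 4 = 110.5.
New quantity: Q = 1132.5 − 9(110.5) = 138.
Buyer burden = 110.5 − 109.5 = 1; seller burden = 109.5 − 106.5 = 3.

Buyers bear $1, sellers bear $3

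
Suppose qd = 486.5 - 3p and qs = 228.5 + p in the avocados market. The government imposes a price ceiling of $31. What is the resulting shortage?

Equilibrium price would be p* = 64.5, so the ceiling at 31 binds.
At p = 31: qd = 486.5 − 3(31) = 393.5, qs = 228.5 + 1(31) = 259.5.
Shortage = 393.5 − 259.5 = 134.

Shortage = 134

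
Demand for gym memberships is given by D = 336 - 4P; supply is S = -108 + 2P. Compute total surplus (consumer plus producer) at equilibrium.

Equilibrium: 336 - 4P = -108 + 2P gives P* = 74, Q* = 40.
Demand choke price: P = 84; supply starts at P = 54.
CS = ½(84 − 74)(40) = 200; PS = ½(74 − 54)(40) = 400.

Total surplus = 600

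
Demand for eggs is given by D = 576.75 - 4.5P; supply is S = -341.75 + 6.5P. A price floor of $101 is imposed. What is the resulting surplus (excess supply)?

Surplus = 192.5

Equilibrium price would be P* = 83.5, so the floor at 101 binds.
At P = 101: D = 122.25, S = 314.75.
Surplus = 314.75 − 122.25 = 192.5.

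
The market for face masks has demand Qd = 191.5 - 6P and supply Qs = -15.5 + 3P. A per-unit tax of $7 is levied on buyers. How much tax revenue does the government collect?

Tax revenue = 276.5

Pre-tax equilibrium: P* = 23, Q* = 53.5.
Tax on buyers shifts demand to Qd = 191.5 − 6(P + 7) = 149.5 - 6P.
149.5 - 6P = -15.5 + 3P gives seller price Ps = 55/3; buyers pay Pb = 55/3 + 7 = 76/3.
New quantity: Q = 191.5 − 6(76/3) = 39.5.
Revenue = 7 × 39.5 = 276.5.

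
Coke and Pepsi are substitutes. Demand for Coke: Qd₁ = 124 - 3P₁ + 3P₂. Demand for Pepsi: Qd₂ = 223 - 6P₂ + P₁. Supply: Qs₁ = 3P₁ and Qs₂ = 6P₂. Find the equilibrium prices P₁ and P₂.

Market 1: 124 - 3P₁ + 3P₂ = 3P₁ → 6P₁ - 3P₂ = 124.
Market 2: 12P₂ - P₁ = 223.
Eliminating P₂: 12×(1) + 3×(2) gives 69P₁ = 2157, so P₁ = 719/23.
Back-substitute into (2): P₂ = (223 + 1×719/23) / 12 = 1462/69.

P₁ = 719/23, P₂ = 1462/69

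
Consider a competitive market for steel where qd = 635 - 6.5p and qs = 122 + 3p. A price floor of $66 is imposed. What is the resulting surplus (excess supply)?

Surplus = 114

Equilibrium price would be p* = 54, so the floor at 66 binds.
At p = 66: qd = 206, qs = 320.
Surplus = 320 − 206 = 114.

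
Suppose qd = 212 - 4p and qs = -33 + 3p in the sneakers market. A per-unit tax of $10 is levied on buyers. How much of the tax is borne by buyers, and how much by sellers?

Buyers bear 30/7, sellers bear 40/7

Pre-tax equilibrium: p* = 35, q* = 72.
Tax on buyers shifts demand to qd = 212 − 4(p + 10) = 172 - 4p.
172 - 4p = -33 + 3p gives seller price ps = 205/7; buyers pay pb = 205/7 + 10 = 275/7.
New quantity: q = 212 − 4(275/7) = 384/7.
Buyer burden = 275/7 − 35 = 30/7; seller burden = 35 − 205/7 = 40/7.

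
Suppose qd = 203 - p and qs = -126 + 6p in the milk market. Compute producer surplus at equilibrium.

Producer surplus = 2028

Equilibrium: 203 - p = -126 + 6p gives p* = 47, q* = 156.
Supply starts at p = 21 (where qs = 0).
PS = ½(47 − 21)(156) = 2028.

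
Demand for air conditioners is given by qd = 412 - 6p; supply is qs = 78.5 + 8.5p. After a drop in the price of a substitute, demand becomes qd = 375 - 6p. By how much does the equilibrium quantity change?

Δq = -629/29

Original equilibrium: p* = 23, q* = 274.
New equilibrium: 375 - 6p = 78.5 + 8.5p, so 296.5 = 14.5p and p' = 593/29; q' = 375 − 6(593/29) = 7317/29.
Change in quantity: 7317/29 − 274 = -629/29.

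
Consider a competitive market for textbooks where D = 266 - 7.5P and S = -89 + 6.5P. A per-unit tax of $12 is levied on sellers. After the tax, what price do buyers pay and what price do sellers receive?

Pre-tax equilibrium: P* = 355/14, Q* = 2123/28.
Tax on sellers shifts supply to S = -89 + 6.5(P − 12) = -167 + 6.5P.
266 - 7.5P = -167 + 6.5P gives buyer price Pb = 433/14; sellers receive Ps = 433/14 − 12 = 265/14.
New quantity: Q = 266 − 7.5(433/14) = 953/28.

Buyers pay 433/14, sellers receive 265/14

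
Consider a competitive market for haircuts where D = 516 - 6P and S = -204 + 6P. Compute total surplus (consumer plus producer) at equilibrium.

Total surplus = 4056

Equilibrium: 516 - 6P = -204 + 6P gives P* = 60, Q* = 156.
Demand choke price: P = 86; supply starts at P = 34.
CS = ½(86 − 60)(156) = 2028; PS = ½(60 − 34)(156) = 2028.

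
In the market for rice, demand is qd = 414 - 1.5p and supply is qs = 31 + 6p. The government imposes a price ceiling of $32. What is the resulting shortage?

Equilibrium price would be p* = 766/15, so the ceiling at 32 binds.
At p = 32: qd = 414 − 1.5(32) = 366, qs = 31 + 6(32) = 223.
Shortage = 366 − 223 = 143.

Shortage = 143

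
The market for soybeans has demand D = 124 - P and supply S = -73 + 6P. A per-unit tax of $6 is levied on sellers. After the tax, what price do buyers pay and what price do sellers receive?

Pre-tax equilibrium: P* = 197/7, Q* = 671/7.
Tax on sellers shifts supply to S = -73 + 6(P − 6) = -109 + 6P.
124 - P = -109 + 6P gives buyer price Pb = 233/7; sellers receive Ps = 233/7 − 6 = 191/7.
New quantity: Q = 124 − 1(233/7) = 635/7.

Buyers pay 233/7, sellers receive 191/7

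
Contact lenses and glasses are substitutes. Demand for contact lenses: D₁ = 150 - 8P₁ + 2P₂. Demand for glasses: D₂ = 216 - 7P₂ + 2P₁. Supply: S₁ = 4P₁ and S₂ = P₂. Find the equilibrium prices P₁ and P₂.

P₁ = 408/23, P₂ = 723/23

Market 1: 150 - 8P₁ + 2P₂ = 4P₁ → 12P₁ - 2P₂ = 150.
Market 2: 8P₂ - 2P₁ = 216.
Eliminating P₂: 8×(1) + 2×(2) gives 92P₁ = 1632, so P₁ = 408/23.
Back-substitute into (2): P₂ = (216 + 2×408/23) / 8 = 723/23.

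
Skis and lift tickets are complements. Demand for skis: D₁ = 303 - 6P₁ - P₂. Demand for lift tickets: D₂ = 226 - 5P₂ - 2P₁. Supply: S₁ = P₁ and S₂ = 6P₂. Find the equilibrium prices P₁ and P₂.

Market 1: 303 - 6P₁ - P₂ = P₁ → 7P₁ + P₂ = 303.
Market 2: 11P₂ + 2P₁ = 226.
Eliminating P₂: 11×(1) − 1×(2) gives 75P₁ = 3107, so P₁ = 3107/75.
Back-substitute into (2): P₂ = (226 − 2×3107/75) / 11 = 976/75.

P₁ = 3107/75, P₂ = 976/75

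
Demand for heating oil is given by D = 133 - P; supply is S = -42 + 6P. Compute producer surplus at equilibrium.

Equilibrium: 133 - P = -42 + 6P gives P* = 25, Q* = 108.
Supply starts at P = 7 (where S = 0).
PS = ½(25 − 7)(108) = 972.

Producer surplus = 972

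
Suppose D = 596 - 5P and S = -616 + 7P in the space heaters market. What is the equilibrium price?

P* = 101

Set D = S: 596 - 5P = -616 + 7P.
1212 = 12P, so P* = 101.
Q* = 596 − 5(101) = 91.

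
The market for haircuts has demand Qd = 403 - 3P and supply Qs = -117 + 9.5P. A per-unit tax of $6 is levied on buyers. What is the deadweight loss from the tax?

Deadweight loss = 41.04

Pre-tax equilibrium: P* = 41.6, Q* = 278.2.
Tax on buyers shifts demand to Qd = 403 − 3(P + 6) = 385 - 3P.
385 - 3P = -117 + 9.5P gives seller price Ps = 40.16; buyers pay Pb = 40.16 + 6 = 46.16.
New quantity: Q = 403 − 3(46.16) = 264.52.
DWL = ½ × 6 × (278.2 − 264.52) = 41.04.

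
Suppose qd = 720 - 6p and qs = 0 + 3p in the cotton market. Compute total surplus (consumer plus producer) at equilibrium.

Equilibrium: 720 - 6p = 0 + 3p gives p* = 80, q* = 240.
Demand choke price: p = 120; supply starts at p = 0.
CS = ½(120 − 80)(240) = 4800; PS = ½(80 − 0)(240) = 9600.

Total surplus = 14400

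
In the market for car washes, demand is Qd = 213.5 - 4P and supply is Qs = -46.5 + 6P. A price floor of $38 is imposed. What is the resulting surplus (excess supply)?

Equilibrium price would be P* = 26, so the floor at 38 binds.
At P = 38: Qd = 61.5, Qs = 181.5.
Surplus = 181.5 − 61.5 = 120.

Surplus = 120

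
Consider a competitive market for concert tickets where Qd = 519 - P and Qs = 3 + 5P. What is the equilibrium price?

Set Qd = Qs: 519 - P = 3 + 5P.
516 = 6P, so P* = 86.
Q* = 519 − 1(86) = 433.

P* = 86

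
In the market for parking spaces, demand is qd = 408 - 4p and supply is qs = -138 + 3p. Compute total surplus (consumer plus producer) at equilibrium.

Total surplus = 2688

Equilibrium: 408 - 4p = -138 + 3p gives p* = 78, q* = 96.
Demand choke price: p = 102; supply starts at p = 46.
CS = ½(102 − 78)(96) = 1152; PS = ½(78 − 46)(96) = 1536.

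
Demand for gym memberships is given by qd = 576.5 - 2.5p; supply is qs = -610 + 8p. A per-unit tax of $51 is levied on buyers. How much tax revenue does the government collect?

Tax revenue = 70278/7

Pre-tax equilibrium: p* = 113, q* = 294.
Tax on buyers shifts demand to qd = 576.5 − 2.5(p + 51) = 449 - 2.5p.
449 - 2.5p = -610 + 8p gives seller price ps = 706/7; buyers pay pb = 706/7 + 51 = 1063/7.
New quantity: q = 576.5 − 2.5(1063/7) = 1378/7.
Revenue = 51 × 1378/7 = 70278/7.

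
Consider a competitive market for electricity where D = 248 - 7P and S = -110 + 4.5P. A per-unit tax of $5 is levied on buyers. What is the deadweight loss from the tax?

Pre-tax equilibrium: P* = 716/23, Q* = 692/23.
Tax on buyers shifts demand to D = 248 − 7(P + 5) = 213 - 7P.
213 - 7P = -110 + 4.5P gives seller price Ps = 646/23; buyers pay Pb = 646/23 + 5 = 761/23.
New quantity: Q = 248 − 7(761/23) = 377/23.
DWL = ½ × 5 × (692/23 − 377/23) = 1575/46.

Deadweight loss = 1575/46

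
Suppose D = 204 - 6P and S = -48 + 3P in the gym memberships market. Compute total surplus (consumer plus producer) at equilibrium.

Total surplus = 324

Equilibrium: 204 - 6P = -48 + 3P gives P* = 28, Q* = 36.
Demand choke price: P = 34; supply starts at P = 16.
CS = ½(34 − 28)(36) = 108; PS = ½(28 − 16)(36) = 216.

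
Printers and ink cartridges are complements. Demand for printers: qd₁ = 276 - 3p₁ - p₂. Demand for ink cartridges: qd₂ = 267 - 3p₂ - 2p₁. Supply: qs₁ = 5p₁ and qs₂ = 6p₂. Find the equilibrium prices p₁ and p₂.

p₁ = 2217/70, p₂ = 792/35

Market 1: 276 - 3p₁ - p₂ = 5p₁ → 8p₁ + p₂ = 276.
Market 2: 9p₂ + 2p₁ = 267.
Eliminating p₂: 9×(1) − 1×(2) gives 70p₁ = 2217, so p₁ = 2217/70.
Back-substitute into (2): p₂ = (267 − 2×2217/70) / 9 = 792/35.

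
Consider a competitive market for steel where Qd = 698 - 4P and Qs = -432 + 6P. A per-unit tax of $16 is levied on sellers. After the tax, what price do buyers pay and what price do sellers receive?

Pre-tax equilibrium: P* = 113, Q* = 246.
Tax on sellers shifts supply to Qs = -432 + 6(P − 16) = -528 + 6P.
698 - 4P = -528 + 6P gives buyer price Pb = 122.6; sellers receive Ps = 122.6 − 16 = 106.6.
New quantity: Q = 698 − 4(122.6) = 207.6.

Buyers pay $122.6, sellers receive $106.6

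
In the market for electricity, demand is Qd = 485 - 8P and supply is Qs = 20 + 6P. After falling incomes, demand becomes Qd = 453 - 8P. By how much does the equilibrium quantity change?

Original equilibrium: P* = 465/14, Q* = 1535/7.
New equilibrium: 453 - 8P = 20 + 6P, so 433 = 14P and P' = 433/14; Q' = 453 − 8(433/14) = 1439/7.
Change in quantity: 1439/7 − 1535/7 = -96/7.

ΔQ = -96/7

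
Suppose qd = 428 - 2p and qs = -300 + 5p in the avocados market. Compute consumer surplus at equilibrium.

Consumer surplus = 12100

Equilibrium: 428 - 2p = -300 + 5p gives p* = 104, q* = 220.
Demand choke price (qd = 0): p = 214.
CS = ½(214 − 104)(220) = 12100.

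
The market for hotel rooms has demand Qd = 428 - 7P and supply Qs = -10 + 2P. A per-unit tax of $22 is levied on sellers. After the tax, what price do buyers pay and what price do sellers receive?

Buyers pay 482/9, sellers receive 284/9

Pre-tax equilibrium: P* = 146/3, Q* = 262/3.
Tax on sellers shifts supply to Qs = -10 + 2(P − 22) = -54 + 2P.
428 - 7P = -54 + 2P gives buyer price Pb = 482/9; sellers receive Ps = 482/9 − 22 = 284/9.
New quantity: Q = 428 − 7(482/9) = 478/9.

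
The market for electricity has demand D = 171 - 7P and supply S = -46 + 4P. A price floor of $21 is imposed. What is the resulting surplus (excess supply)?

Surplus = 14

Equilibrium price would be P* = 217/11, so the floor at 21 binds.
At P = 21: D = 24, S = 38.
Surplus = 38 − 24 = 14.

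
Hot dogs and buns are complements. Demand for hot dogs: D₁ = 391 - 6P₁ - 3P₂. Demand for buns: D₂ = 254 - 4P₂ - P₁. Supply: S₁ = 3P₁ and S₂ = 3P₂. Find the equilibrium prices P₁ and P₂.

P₁ = 395/12, P₂ = 379/12

Market 1: 391 - 6P₁ - 3P₂ = 3P₁ → 9P₁ + 3P₂ = 391.
Market 2: 7P₂ + P₁ = 254.
Eliminating P₂: 7×(1) − 3×(2) gives 60P₁ = 1975, so P₁ = 395/12.
Back-substitute into (2): P₂ = (254 − 1×395/12) / 7 = 379/12.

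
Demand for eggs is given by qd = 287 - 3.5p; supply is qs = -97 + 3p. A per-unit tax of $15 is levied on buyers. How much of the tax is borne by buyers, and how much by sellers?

Pre-tax equilibrium: p* = 768/13, q* = 1043/13.
Tax on buyers shifts demand to qd = 287 − 3.5(p + 15) = 234.5 - 3.5p.
234.5 - 3.5p = -97 + 3p gives seller price ps = 51; buyers pay pb = 51 + 15 = 66.
New quantity: q = 287 − 3.5(66) = 56.
Buyer burden = 66 − 768/13 = 90/13; seller burden = 768/13 − 51 = 105/13.

Buyers bear 90/13, sellers bear 105/13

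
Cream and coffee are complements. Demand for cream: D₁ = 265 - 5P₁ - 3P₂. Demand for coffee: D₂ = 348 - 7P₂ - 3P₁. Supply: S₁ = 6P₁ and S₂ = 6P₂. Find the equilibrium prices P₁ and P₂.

Market 1: 265 - 5P₁ - 3P₂ = 6P₁ → 11P₁ + 3P₂ = 265.
Market 2: 13P₂ + 3P₁ = 348.
Eliminating P₂: 13×(1) − 3×(2) gives 134P₁ = 2401, so P₁ = 2401/134.
Back-substitute into (2): P₂ = (348 − 3×2401/134) / 13 = 3033/134.

P₁ = 2401/134, P₂ = 3033/134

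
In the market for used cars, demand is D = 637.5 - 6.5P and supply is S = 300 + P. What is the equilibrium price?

Set D = S: 637.5 - 6.5P = 300 + P.
337.5 = 7.5P, so P* = 45.
Q* = 637.5 − 6.5(45) = 345.

P* = 45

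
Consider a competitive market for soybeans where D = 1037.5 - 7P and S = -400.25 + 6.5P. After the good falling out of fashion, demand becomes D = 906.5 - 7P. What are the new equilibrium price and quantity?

P' = 5227/54, Q' = 6181/27

Original equilibrium: P* = 106.5, Q* = 292.
New equilibrium: 906.5 - 7P = -400.25 + 6.5P, so 1306.75 = 13.5P and P' = 5227/54; Q' = 906.5 − 7(5227/54) = 6181/27.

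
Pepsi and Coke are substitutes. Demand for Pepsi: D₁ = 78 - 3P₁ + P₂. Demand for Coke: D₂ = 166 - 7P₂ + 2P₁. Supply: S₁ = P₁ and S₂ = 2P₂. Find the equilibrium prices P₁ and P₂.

Market 1: 78 - 3P₁ + P₂ = P₁ → 4P₁ - P₂ = 78.
Market 2: 9P₂ - 2P₁ = 166.
Eliminating P₂: 9×(1) + 1×(2) gives 34P₁ = 868, so P₁ = 434/17.
Back-substitute into (2): P₂ = (166 + 2×434/17) / 9 = 410/17.

P₁ = 434/17, P₂ = 410/17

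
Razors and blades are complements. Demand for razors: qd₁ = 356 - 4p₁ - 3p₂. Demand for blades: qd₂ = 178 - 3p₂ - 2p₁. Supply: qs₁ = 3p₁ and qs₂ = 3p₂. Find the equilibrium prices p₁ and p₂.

Market 1: 356 - 4p₁ - 3p₂ = 3p₁ → 7p₁ + 3p₂ = 356.
Market 2: 6p₂ + 2p₁ = 178.
Eliminating p₂: 6×(1) − 3×(2) gives 36p₁ = 1602, so p₁ = 44.5.
Back-substitute into (2): p₂ = (178 − 2×44.5) / 6 = 89/6.

p₁ = 44.5, p₂ = 89/6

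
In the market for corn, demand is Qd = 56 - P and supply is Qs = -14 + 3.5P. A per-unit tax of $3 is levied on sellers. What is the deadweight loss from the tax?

Pre-tax equilibrium: P* = 140/9, Q* = 364/9.
Tax on sellers shifts supply to Qs = -14 + 3.5(P − 3) = -24.5 + 3.5P.
56 - P = -24.5 + 3.5P gives buyer price Pb = 161/9; sellers receive Ps = 161/9 − 3 = 134/9.
New quantity: Q = 56 − 1(161/9) = 343/9.
DWL = ½ × 3 × (364/9 − 343/9) = 3.5.

Deadweight loss = 3.5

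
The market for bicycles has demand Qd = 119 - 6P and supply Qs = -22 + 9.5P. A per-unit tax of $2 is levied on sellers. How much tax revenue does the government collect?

Tax revenue = 3538/31

Pre-tax equilibrium: P* = 282/31, Q* = 1997/31.
Tax on sellers shifts supply to Qs = -22 + 9.5(P − 2) = -41 + 9.5P.
119 - 6P = -41 + 9.5P gives buyer price Pb = 320/31; sellers receive Ps = 320/31 − 2 = 258/31.
New quantity: Q = 119 − 6(320/31) = 1769/31.
Revenue = 2 × 1769/31 = 3538/31.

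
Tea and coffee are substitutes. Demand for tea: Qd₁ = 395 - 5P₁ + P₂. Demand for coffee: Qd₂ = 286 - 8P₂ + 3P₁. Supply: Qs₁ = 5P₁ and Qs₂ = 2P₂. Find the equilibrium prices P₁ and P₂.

Market 1: 395 - 5P₁ + P₂ = 5P₁ → 10P₁ - P₂ = 395.
Market 2: 10P₂ - 3P₁ = 286.
Eliminating P₂: 10×(1) + 1×(2) gives 97P₁ = 4236, so P₁ = 4236/97.
Back-substitute into (2): P₂ = (286 + 3×4236/97) / 10 = 4045/97.

P₁ = 4236/97, P₂ = 4045/97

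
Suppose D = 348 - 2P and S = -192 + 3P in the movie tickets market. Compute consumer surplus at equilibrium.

Consumer surplus = 4356

Equilibrium: 348 - 2P = -192 + 3P gives P* = 108, Q* = 132.
Demand choke price (D = 0): P = 174.
CS = ½(174 − 108)(132) = 4356.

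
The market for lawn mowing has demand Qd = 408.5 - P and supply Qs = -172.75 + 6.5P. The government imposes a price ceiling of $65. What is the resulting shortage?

Equilibrium price would be P* = 77.5, so the ceiling at 65 binds.
At P = 65: Qd = 408.5 − 1(65) = 343.5, Qs = -172.75 + 6.5(65) = 249.75.
Shortage = 343.5 − 249.75 = 93.75.

Shortage = 93.75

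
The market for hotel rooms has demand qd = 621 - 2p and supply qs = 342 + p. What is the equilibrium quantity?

Set qd = qs: 621 - 2p = 342 + p.
279 = 3p, so p* = 93.
q* = 621 − 2(93) = 435.

q* = 435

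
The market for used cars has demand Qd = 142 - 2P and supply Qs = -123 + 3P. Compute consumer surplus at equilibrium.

Equilibrium: 142 - 2P = -123 + 3P gives P* = 53, Q* = 36.
Demand choke price (Qd = 0): P = 71.
CS = ½(71 − 53)(36) = 324.

Consumer surplus = 324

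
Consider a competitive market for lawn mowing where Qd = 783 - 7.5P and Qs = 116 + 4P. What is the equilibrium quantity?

Set Qd = Qs: 783 - 7.5P = 116 + 4P.
667 = 11.5P, so P* = 58.
Q* = 783 − 7.5(58) = 348.

Q* = 348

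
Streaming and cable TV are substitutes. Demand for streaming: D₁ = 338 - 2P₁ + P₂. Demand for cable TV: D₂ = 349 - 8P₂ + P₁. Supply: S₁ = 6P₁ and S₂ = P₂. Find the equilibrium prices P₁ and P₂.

Market 1: 338 - 2P₁ + P₂ = 6P₁ → 8P₁ - P₂ = 338.
Market 2: 9P₂ - P₁ = 349.
Eliminating P₂: 9×(1) + 1×(2) gives 71P₁ = 3391, so P₁ = 3391/71.
Back-substitute into (2): P₂ = (349 + 1×3391/71) / 9 = 3130/71.

P₁ = 3391/71, P₂ = 3130/71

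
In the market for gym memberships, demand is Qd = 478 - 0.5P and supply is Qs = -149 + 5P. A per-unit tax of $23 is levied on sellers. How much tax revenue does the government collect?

Tax revenue = 103868/11

Pre-tax equilibrium: P* = 114, Q* = 421.
Tax on sellers shifts supply to Qs = -149 + 5(P − 23) = -264 + 5P.
478 - 0.5P = -264 + 5P gives buyer price Pb = 1484/11; sellers receive Ps = 1484/11 − 23 = 1231/11.
New quantity: Q = 478 − 0.5(1484/11) = 4516/11.
Revenue = 23 × 4516/11 = 103868/11.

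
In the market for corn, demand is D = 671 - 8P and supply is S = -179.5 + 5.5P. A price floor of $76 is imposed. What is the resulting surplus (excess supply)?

Surplus = 175.5

Equilibrium price would be P* = 63, so the floor at 76 binds.
At P = 76: D = 63, S = 238.5.
Surplus = 238.5 − 63 = 175.5.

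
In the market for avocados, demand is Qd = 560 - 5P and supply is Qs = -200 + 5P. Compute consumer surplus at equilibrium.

Consumer surplus = 3240

Equilibrium: 560 - 5P = -200 + 5P gives P* = 76, Q* = 180.
Demand choke price (Qd = 0): P = 112.
CS = ½(112 − 76)(180) = 3240.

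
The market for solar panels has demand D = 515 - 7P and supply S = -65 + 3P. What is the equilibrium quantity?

Set D = S: 515 - 7P = -65 + 3P.
580 = 10P, so P* = 58.
Q* = 515 − 7(58) = 109.

Q* = 109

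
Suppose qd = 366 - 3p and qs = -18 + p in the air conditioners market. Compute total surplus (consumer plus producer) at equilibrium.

Equilibrium: 366 - 3p = -18 + p gives p* = 96, q* = 78.
Demand choke price: p = 122; supply starts at p = 18.
CS = ½(122 − 96)(78) = 1014; PS = ½(96 − 18)(78) = 3042.

Total surplus = 4056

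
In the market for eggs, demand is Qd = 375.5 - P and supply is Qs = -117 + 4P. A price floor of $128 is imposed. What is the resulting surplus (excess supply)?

Surplus = 147.5

Equilibrium price would be P* = 98.5, so the floor at 128 binds.
At P = 128: Qd = 247.5, Qs = 395.
Surplus = 395 − 247.5 = 147.5.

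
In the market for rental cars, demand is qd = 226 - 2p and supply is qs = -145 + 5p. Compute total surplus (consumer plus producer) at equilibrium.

Equilibrium: 226 - 2p = -145 + 5p gives p* = 53, q* = 120.
Demand choke price: p = 113; supply starts at p = 29.
CS = ½(113 − 53)(120) = 3600; PS = ½(53 − 29)(120) = 1440.

Total surplus = 5040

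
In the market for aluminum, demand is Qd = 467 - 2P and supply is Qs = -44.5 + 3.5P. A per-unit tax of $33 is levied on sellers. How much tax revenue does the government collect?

Tax revenue = 7887

Pre-tax equilibrium: P* = 93, Q* = 281.
Tax on sellers shifts supply to Qs = -44.5 + 3.5(P − 33) = -160 + 3.5P.
467 - 2P = -160 + 3.5P gives buyer price Pb = 114; sellers receive Ps = 114 − 33 = 81.
New quantity: Q = 467 − 2(114) = 239.
Revenue = 33 × 239 = 7887.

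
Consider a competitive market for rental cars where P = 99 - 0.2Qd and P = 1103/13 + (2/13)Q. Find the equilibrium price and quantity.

P* = 91, Q* = 40

Set the two price expressions equal: 99 - 0.2Q = 1103/13 + (2/13)Q.
184/13 = (23/65)Q, so Q* = 40.
P* = 99 − (0.2)(40) = 91.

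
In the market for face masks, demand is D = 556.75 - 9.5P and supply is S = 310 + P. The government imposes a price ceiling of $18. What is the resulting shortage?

Equilibrium price would be P* = 23.5, so the ceiling at 18 binds.
At P = 18: D = 556.75 − 9.5(18) = 385.75, S = 310 + 1(18) = 328.
Shortage = 385.75 − 328 = 57.75.

Shortage = 57.75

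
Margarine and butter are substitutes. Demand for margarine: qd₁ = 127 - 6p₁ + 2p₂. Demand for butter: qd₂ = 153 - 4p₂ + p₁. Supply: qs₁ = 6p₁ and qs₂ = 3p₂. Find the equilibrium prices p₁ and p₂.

Market 1: 127 - 6p₁ + 2p₂ = 6p₁ → 12p₁ - 2p₂ = 127.
Market 2: 7p₂ - p₁ = 153.
Eliminating p₂: 7×(1) + 2×(2) gives 82p₁ = 1195, so p₁ = 1195/82.
Back-substitute into (2): p₂ = (153 + 1×1195/82) / 7 = 1963/82.

p₁ = 1195/82, p₂ = 1963/82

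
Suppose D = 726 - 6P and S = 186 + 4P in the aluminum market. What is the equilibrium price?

P* = 54

Set D = S: 726 - 6P = 186 + 4P.
540 = 10P, so P* = 54.
Q* = 726 − 6(54) = 402.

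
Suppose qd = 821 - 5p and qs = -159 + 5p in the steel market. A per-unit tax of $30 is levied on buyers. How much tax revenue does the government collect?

Tax revenue = 7680

Pre-tax equilibrium: p* = 98, q* = 331.
Tax on buyers shifts demand to qd = 821 − 5(p + 30) = 671 - 5p.
671 - 5p = -159 + 5p gives seller price ps = 83; buyers pay pb = 83 + 30 = 113.
New quantity: q = 821 − 5(113) = 256.
Revenue = 30 × 256 = 7680.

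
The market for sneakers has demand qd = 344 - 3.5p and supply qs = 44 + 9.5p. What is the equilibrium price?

Set qd = qs: 344 - 3.5p = 44 + 9.5p.
300 = 13p, so p* = 300/13.
q* = 344 − 3.5(300/13) = 3422/13.

p* = 300/13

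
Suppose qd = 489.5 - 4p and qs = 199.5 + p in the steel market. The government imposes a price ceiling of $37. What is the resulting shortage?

Shortage = 105

Equilibrium price would be p* = 58, so the ceiling at 37 binds.
At p = 37: qd = 489.5 − 4(37) = 341.5, qs = 199.5 + 1(37) = 236.5.
Shortage = 341.5 − 236.5 = 105.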